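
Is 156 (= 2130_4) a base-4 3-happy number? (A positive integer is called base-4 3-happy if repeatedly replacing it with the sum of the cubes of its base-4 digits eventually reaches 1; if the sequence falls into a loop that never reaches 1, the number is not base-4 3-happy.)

not base-4 3-happy

156 = (2,1,3,0)_4 → 2³ + 1³ + 3³ + 0³ = 36
36 = (2,1,0)_4 → 2³ + 1³ + 0³ = 9
9 = (2,1)_4 → 2³ + 1³ = 9  — 9 already seen; the sequence cycles without reaching 1.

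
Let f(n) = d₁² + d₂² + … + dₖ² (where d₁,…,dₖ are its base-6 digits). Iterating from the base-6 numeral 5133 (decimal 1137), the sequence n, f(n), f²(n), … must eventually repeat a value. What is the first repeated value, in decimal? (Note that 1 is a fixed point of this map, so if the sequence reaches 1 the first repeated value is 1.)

1137 = (5,1,3,3)_6 → 44
44 = (1,1,2)_6 → 6
6 = (1,0)_6 → 1  — reached the fixed point 1.
1 → 1, so 1 is the first repeated value.

1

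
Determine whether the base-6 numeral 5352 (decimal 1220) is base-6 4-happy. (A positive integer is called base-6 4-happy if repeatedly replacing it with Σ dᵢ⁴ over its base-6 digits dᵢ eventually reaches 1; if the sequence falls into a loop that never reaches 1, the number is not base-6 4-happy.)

not base-6 4-happy

1220 = (5,3,5,2)_6 → 5⁴ + 3⁴ + 5⁴ + 2⁴ = 1347
1347 = (1,0,1,2,3)_6 → 1⁴ + 0⁴ + 1⁴ + 2⁴ + 3⁴ = 99
99 = (2,4,3)_6 → 2⁴ + 4⁴ + 3⁴ = 353
353 = (1,3,4,5)_6 → 1⁴ + 3⁴ + 4⁴ + 5⁴ = 963
963 = (4,2,4,3)_6 → 4⁴ + 2⁴ + 4⁴ + 3⁴ = 609
609 = (2,4,5,3)_6 → 2⁴ + 4⁴ + 5⁴ + 3⁴ = 978
978 = (4,3,1,0)_6 → 4⁴ + 3⁴ + 1⁴ + 0⁴ = 338
338 = (1,3,2,2)_6 → 1⁴ + 3⁴ + 2⁴ + 2⁴ = 114
114 = (3,1,0)_6 → 3⁴ + 1⁴ + 0⁴ = 82
82 = (2,1,4)_6 → 2⁴ + 1⁴ + 4⁴ = 273
273 = (1,1,3,3)_6 → 1⁴ + 1⁴ + 3⁴ + 3⁴ = 164
164 = (4,3,2)_6 → 4⁴ + 3⁴ + 2⁴ = 353  — 353 already seen; the sequence cycles without reaching 1.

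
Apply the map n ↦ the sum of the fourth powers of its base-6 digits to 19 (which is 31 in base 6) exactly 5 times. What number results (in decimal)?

963

19 = (3,1)_6 → 82
82 = (2,1,4)_6 → 273
273 = (1,1,3,3)_6 → 164
164 = (4,3,2)_6 → 353
353 = (1,3,4,5)_6 → 963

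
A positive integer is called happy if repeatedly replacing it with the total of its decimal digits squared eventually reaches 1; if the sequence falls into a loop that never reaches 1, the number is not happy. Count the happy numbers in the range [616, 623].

616: 616 → 73 → 58 → 89 → 145 → 42 → 20 → 4 → 16 → 37 → 58  (repeats 58)
617: 617 → 86 → 100 → 1  (reaches 1)
618: 618 → 101 → 2 → 4 → 16 → 37 → 58 → 89 → 145 → 42 → 20 → 4  (repeats 4)
619: 619 → 118 → 66 → 72 → 53 → 34 → 25 → 29 → 85 → 89 → 145 → 42 → 20 → 4 → 16 → 37 → 58 → 89  (repeats 89)
620: 620 → 40 → 16 → 37 → 58 → 89 → 145 → 42 → 20 → 4 → 16  (repeats 16)
621: 621 → 41 → 17 → 50 → 25 → 29 → 85 → 89 → 145 → 42 → 20 → 4 → 16 → 37 → 58 → 89  (repeats 89)
622: 622 → 44 → 32 → 13 → 10 → 1  (reaches 1)
623: 623 → 49 → 97 → 130 → 10 → 1  (reaches 1)
happy: 617, 622, 623

3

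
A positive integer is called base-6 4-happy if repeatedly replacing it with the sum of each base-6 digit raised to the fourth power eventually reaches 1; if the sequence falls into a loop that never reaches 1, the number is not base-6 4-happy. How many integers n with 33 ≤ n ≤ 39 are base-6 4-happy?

33: 33 → 706 → 419 → 1332 → 2 → 16 → 272 → 99 → 353 → 963 → 609 → 978 → 338 → 114 → 82 → 273 → 164 → 353  (repeats 353)
34: 34 → 881 → 897 → 962 → 544 → 353 → 963 → 609 → 978 → 338 → 114 → 82 → 273 → 164 → 353  (repeats 353)
35: 35 → 1250 → 1153 → 642 → 1266 → 1251 → 1218 → 1331 → 1251  (repeats 1251)
36: 36 → 1  (reaches 1)
37: 37 → 2 → 16 → 272 → 99 → 353 → 963 → 609 → 978 → 338 → 114 → 82 → 273 → 164 → 353  (repeats 353)
38: 38 → 17 → 641 → 1522 → 259 → 4 → 256 → 258 → 3 → 81 → 98 → 288 → 17  (repeats 17)
39: 39 → 82 → 273 → 164 → 353 → 963 → 609 → 978 → 338 → 114 → 82  (repeats 82)
base-6 4-happy: 36

1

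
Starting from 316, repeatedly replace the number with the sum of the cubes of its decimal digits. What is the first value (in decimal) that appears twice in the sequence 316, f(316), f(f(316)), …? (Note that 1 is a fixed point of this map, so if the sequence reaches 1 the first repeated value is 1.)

244

316 → 3³ + 1³ + 6³ = 244
244 → 2³ + 4³ + 4³ = 136
136 → 1³ + 3³ + 6³ = 244  — 244 already appeared earlier.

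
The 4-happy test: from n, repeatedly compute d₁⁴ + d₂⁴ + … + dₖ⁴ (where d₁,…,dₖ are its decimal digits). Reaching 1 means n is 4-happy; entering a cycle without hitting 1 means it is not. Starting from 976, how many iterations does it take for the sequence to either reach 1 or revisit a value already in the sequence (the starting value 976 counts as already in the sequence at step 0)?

14

976 → 9⁴ + 7⁴ + 6⁴ = 10258
10258 → 1⁴ + 0⁴ + 2⁴ + 5⁴ + 8⁴ = 4738
4738 → 4⁴ + 7⁴ + 3⁴ + 8⁴ = 6834
6834 → 6⁴ + 8⁴ + 3⁴ + 4⁴ = 5729
5729 → 5⁴ + 7⁴ + 2⁴ + 9⁴ = 9603
9603 → 9⁴ + 6⁴ + 0⁴ + 3⁴ = 7938
7938 → 7⁴ + 9⁴ + 3⁴ + 8⁴ = 13139
13139 → 1⁴ + 3⁴ + 1⁴ + 3⁴ + 9⁴ = 6725
6725 → 6⁴ + 7⁴ + 2⁴ + 5⁴ = 4338
4338 → 4⁴ + 3⁴ + 3⁴ + 8⁴ = 4514
4514 → 4⁴ + 5⁴ + 1⁴ + 4⁴ = 1138
1138 → 1⁴ + 1⁴ + 3⁴ + 8⁴ = 4179
4179 → 4⁴ + 1⁴ + 7⁴ + 9⁴ = 9219
9219 → 9⁴ + 2⁴ + 1⁴ + 9⁴ = 13139  — 13139 repeats.
That took 14 steps.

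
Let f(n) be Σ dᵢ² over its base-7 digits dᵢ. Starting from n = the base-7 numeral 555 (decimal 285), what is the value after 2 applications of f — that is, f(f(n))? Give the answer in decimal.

285 = (5,5,5)_7 → 5² + 5² + 5² = 75
75 = (1,3,5)_7 → 1² + 3² + 5² = 35

35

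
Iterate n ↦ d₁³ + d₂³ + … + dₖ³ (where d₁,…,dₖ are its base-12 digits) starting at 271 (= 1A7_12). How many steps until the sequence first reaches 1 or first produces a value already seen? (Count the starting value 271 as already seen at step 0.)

15

271 = (1,10,7)_12 → 1³ + 10³ + 7³ = 1 + 1000 + 343 = 1344
1344 = (9,4,0)_12 → 9³ + 4³ + 0³ = 729 + 64 + 0 = 793
793 = (5,6,1)_12 → 5³ + 6³ + 1³ = 125 + 216 + 1 = 342
342 = (2,4,6)_12 → 2³ + 4³ + 6³ = 8 + 64 + 216 = 288
288 = (2,0,0)_12 → 2³ + 0³ + 0³ = 8 + 0 + 0 = 8
8 = (8)_12 → 8³ = 512
512 = (3,6,8)_12 → 3³ + 6³ + 8³ = 27 + 216 + 512 = 755
755 = (5,2,11)_12 → 5³ + 2³ + 11³ = 125 + 8 + 1331 = 1464
1464 = (10,2,0)_12 → 10³ + 2³ + 0³ = 1000 + 8 + 0 = 1008
1008 = (7,0,0)_12 → 7³ + 0³ + 0³ = 343 + 0 + 0 = 343
343 = (2,4,7)_12 → 2³ + 4³ + 7³ = 8 + 64 + 343 = 415
415 = (2,10,7)_12 → 2³ + 10³ + 7³ = 8 + 1000 + 343 = 1351
1351 = (9,4,7)_12 → 9³ + 4³ + 7³ = 729 + 64 + 343 = 1136
1136 = (7,10,8)_12 → 7³ + 10³ + 8³ = 343 + 1000 + 512 = 1855
1855 = (1,0,10,7)_12 → 1³ + 0³ + 10³ + 7³ = 1 + 0 + 1000 + 343 = 1344  — 1344 repeats.
That took 15 steps.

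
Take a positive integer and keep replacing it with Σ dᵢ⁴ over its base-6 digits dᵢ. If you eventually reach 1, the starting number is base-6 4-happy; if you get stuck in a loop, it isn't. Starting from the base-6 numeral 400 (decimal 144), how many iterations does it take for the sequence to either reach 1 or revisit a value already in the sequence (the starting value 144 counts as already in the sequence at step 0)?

12

144 = (4,0,0)_6 → 256
256 = (1,1,0,4)_6 → 258
258 = (1,1,1,0)_6 → 3
3 = (3)_6 → 81
81 = (2,1,3)_6 → 98
98 = (2,4,2)_6 → 288
288 = (1,2,0,0)_6 → 17
17 = (2,5)_6 → 641
641 = (2,5,4,5)_6 → 1522
1522 = (1,1,0,1,4)_6 → 259
259 = (1,1,1,1)_6 → 4
4 = (4)_6 → 256  — 256 repeats.
That took 12 steps.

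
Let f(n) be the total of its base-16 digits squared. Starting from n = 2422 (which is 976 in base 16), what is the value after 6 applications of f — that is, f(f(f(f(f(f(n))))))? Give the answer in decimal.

1

2422 = (9,7,6)_16 → 9² + 7² + 6² = 166
166 = (10,6)_16 → 10² + 6² = 136
136 = (8,8)_16 → 8² + 8² = 128
128 = (8,0)_16 → 8² + 0² = 64
64 = (4,0)_16 → 4² + 0² = 16
16 = (1,0)_16 → 1² + 0² = 1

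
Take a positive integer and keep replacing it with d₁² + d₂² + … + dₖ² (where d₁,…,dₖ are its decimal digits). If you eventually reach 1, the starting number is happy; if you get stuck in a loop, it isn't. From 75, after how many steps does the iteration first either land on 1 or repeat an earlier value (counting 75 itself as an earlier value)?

12

75 → 7² + 5² = 49 + 25 = 74
74 → 7² + 4² = 49 + 16 = 65
65 → 6² + 5² = 36 + 25 = 61
61 → 6² + 1² = 36 + 1 = 37
37 → 3² + 7² = 9 + 49 = 58
58 → 5² + 8² = 25 + 64 = 89
89 → 8² + 9² = 64 + 81 = 145
145 → 1² + 4² + 5² = 1 + 16 + 25 = 42
42 → 4² + 2² = 16 + 4 = 20
20 → 2² + 0² = 4 + 0 = 4
4 → 4² = 16
16 → 1² + 6² = 1 + 36 = 37  — 37 repeats.
That took 12 steps.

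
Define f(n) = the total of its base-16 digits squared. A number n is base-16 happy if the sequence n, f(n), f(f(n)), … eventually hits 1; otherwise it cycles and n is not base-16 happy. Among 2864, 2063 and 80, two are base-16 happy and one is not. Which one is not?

2864: 2864 → 130 → 68 → 32 → 4 → 16 → 1  — reaches 1 (base-16 happy)
2063: 2063 → 289 → 6 → 36 → 20 → 17 → 2 → 4 → 16 → 1  — reaches 1 (base-16 happy)
80: 80 → 25 → 82 → 29 → 170 → 200 → 208 → 169 → 181 → 146 → 85 → 50 → 13 → 169  — repeats 169 (not base-16 happy)

80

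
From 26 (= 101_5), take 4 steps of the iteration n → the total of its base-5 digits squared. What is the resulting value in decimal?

10

26 = (1,0,1)_5 → 1² + 0² + 1² = 1 + 0 + 1 = 2
2 = (2)_5 → 2² = 4
4 = (4)_5 → 4² = 16
16 = (3,1)_5 → 3² + 1² = 9 + 1 = 10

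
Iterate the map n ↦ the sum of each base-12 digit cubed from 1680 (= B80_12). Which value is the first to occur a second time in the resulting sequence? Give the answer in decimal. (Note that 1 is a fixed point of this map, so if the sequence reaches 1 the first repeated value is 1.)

1680 = (11,8,0)_12 → 1843
1843 = (1,0,9,7)_12 → 1073
1073 = (7,5,5)_12 → 593
593 = (4,1,5)_12 → 190
190 = (1,3,10)_12 → 1028
1028 = (7,1,8)_12 → 856
856 = (5,11,4)_12 → 1520
1520 = (10,6,8)_12 → 1728
1728 = (1,0,0,0)_12 → 1  — reached the fixed point 1.
1 → 1, so 1 is the first repeated value.

1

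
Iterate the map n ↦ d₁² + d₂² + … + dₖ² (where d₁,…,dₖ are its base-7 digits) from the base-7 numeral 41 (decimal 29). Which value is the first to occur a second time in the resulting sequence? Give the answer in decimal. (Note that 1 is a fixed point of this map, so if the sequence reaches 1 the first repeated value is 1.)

29

29 = (4,1)_7 → 4² + 1² = 16 + 1 = 17
17 = (2,3)_7 → 2² + 3² = 4 + 9 = 13
13 = (1,6)_7 → 1² + 6² = 1 + 36 = 37
37 = (5,2)_7 → 5² + 2² = 25 + 4 = 29  — 29 already appeared earlier.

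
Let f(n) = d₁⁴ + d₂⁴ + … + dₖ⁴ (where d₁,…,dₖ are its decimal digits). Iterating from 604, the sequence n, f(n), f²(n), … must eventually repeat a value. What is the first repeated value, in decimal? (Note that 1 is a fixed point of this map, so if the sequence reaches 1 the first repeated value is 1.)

8208

604 → 1552
1552 → 1267
1267 → 3714
3714 → 2739
2739 → 9059
9059 → 13747
13747 → 5140
5140 → 882
882 → 8208
8208 → 8208  — 8208 already appeared earlier.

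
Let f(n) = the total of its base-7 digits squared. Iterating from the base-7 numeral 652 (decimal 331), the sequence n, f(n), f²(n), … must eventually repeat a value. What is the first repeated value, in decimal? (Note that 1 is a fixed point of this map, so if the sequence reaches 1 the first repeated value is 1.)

331 = (6,5,2)_7 → 65
65 = (1,2,2)_7 → 9
9 = (1,2)_7 → 5
5 = (5)_7 → 25
25 = (3,4)_7 → 25  — 25 already appeared earlier.

25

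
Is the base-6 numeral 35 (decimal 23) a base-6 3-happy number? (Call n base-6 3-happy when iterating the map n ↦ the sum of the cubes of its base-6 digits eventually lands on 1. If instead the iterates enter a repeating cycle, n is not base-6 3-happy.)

not base-6 3-happy

23 = (3,5)_6 → 3³ + 5³ = 27 + 125 = 152
152 = (4,1,2)_6 → 4³ + 1³ + 2³ = 64 + 1 + 8 = 73
73 = (2,0,1)_6 → 2³ + 0³ + 1³ = 8 + 0 + 1 = 9
9 = (1,3)_6 → 1³ + 3³ = 1 + 27 = 28
28 = (4,4)_6 → 4³ + 4³ = 64 + 64 = 128
128 = (3,3,2)_6 → 3³ + 3³ + 2³ = 27 + 27 + 8 = 62
62 = (1,4,2)_6 → 1³ + 4³ + 2³ = 1 + 64 + 8 = 73  — 73 already seen; the sequence cycles without reaching 1.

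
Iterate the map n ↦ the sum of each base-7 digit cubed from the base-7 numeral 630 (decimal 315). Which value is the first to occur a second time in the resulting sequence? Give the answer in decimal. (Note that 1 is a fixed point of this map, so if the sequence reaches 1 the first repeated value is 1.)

315 = (6,3,0)_7 → 6³ + 3³ + 0³ = 243
243 = (4,6,5)_7 → 4³ + 6³ + 5³ = 405
405 = (1,1,1,6)_7 → 1³ + 1³ + 1³ + 6³ = 219
219 = (4,3,2)_7 → 4³ + 3³ + 2³ = 99
99 = (2,0,1)_7 → 2³ + 0³ + 1³ = 9
9 = (1,2)_7 → 1³ + 2³ = 9  — 9 already appeared earlier.

9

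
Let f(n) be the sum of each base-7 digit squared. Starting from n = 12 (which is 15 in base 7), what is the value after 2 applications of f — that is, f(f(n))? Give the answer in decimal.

12 = (1,5)_7 → 1² + 5² = 1 + 25 = 26
26 = (3,5)_7 → 3² + 5² = 9 + 25 = 34

34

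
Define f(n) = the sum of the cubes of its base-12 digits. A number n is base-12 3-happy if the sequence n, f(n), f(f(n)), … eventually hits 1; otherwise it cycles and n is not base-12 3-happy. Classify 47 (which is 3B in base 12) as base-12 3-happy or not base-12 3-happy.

base-12 3-happy

47 = (3,11)_12 → 3³ + 11³ = 1358
1358 = (9,5,2)_12 → 9³ + 5³ + 2³ = 862
862 = (5,11,10)_12 → 5³ + 11³ + 10³ = 2456
2456 = (1,5,0,8)_12 → 1³ + 5³ + 0³ + 8³ = 638
638 = (4,5,2)_12 → 4³ + 5³ + 2³ = 197
197 = (1,4,5)_12 → 1³ + 4³ + 5³ = 190
190 = (1,3,10)_12 → 1³ + 3³ + 10³ = 1028
1028 = (7,1,8)_12 → 7³ + 1³ + 8³ = 856
856 = (5,11,4)_12 → 5³ + 11³ + 4³ = 1520
1520 = (10,6,8)_12 → 10³ + 6³ + 8³ = 1728
1728 = (1,0,0,0)_12 → 1³ + 0³ + 0³ + 0³ = 1  — reached 1.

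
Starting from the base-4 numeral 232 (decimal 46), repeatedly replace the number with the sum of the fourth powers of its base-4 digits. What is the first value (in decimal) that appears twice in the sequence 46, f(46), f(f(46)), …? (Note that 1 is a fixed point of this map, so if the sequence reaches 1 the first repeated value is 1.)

83

46 = (2,3,2)_4 → 2⁴ + 3⁴ + 2⁴ = 113
113 = (1,3,0,1)_4 → 1⁴ + 3⁴ + 0⁴ + 1⁴ = 83
83 = (1,1,0,3)_4 → 1⁴ + 1⁴ + 0⁴ + 3⁴ = 83  — 83 already appeared earlier.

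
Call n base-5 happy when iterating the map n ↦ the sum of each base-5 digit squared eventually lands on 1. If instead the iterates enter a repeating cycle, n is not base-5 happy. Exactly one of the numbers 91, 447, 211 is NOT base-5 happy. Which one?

211

91: 91 → 19 → 25 → 1  — reaches 1 (base-5 happy)
447: 447 → 33 → 11 → 5 → 1  — reaches 1 (base-5 happy)
211: 211 → 15 → 9 → 17 → 13 → 13  — repeats 13 (not base-5 happy)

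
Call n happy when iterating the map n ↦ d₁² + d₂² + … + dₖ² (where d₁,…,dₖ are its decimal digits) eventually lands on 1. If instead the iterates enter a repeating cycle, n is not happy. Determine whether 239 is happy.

239 → 2² + 3² + 9² = 4 + 9 + 81 = 94
94 → 9² + 4² = 81 + 16 = 97
97 → 9² + 7² = 81 + 49 = 130
130 → 1² + 3² + 0² = 1 + 9 + 0 = 10
10 → 1² + 0² = 1 + 0 = 1  — reached 1.

happy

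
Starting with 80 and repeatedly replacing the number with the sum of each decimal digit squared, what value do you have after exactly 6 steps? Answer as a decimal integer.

145

80 → 8² + 0² = 64
64 → 6² + 4² = 52
52 → 5² + 2² = 29
29 → 2² + 9² = 85
85 → 8² + 5² = 89
89 → 8² + 9² = 145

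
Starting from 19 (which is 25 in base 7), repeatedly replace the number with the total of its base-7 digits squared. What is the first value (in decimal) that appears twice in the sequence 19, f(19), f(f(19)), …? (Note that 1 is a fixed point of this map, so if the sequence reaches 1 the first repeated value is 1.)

29

19 = (2,5)_7 → 2² + 5² = 29
29 = (4,1)_7 → 4² + 1² = 17
17 = (2,3)_7 → 2² + 3² = 13
13 = (1,6)_7 → 1² + 6² = 37
37 = (5,2)_7 → 5² + 2² = 29  — 29 already appeared earlier.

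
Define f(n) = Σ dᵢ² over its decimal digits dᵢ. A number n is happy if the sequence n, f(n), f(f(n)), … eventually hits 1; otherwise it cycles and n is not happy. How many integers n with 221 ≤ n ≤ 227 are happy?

221: 221 → 9 → 81 → 65 → 61 → 37 → 58 → 89 → 145 → 42 → 20 → 4 → 16 → 37  — not happy
222: 222 → 12 → 5 → 25 → 29 → 85 → 89 → 145 → 42 → 20 → 4 → 16 → 37 → 58 → 89  — not happy
223: 223 → 17 → 50 → 25 → 29 → 85 → 89 → 145 → 42 → 20 → 4 → 16 → 37 → 58 → 89  — not happy
224: 224 → 24 → 20 → 4 → 16 → 37 → 58 → 89 → 145 → 42 → 20  — not happy
225: 225 → 33 → 18 → 65 → 61 → 37 → 58 → 89 → 145 → 42 → 20 → 4 → 16 → 37  — not happy
226: 226 → 44 → 32 → 13 → 10 → 1  — happy
227: 227 → 57 → 74 → 65 → 61 → 37 → 58 → 89 → 145 → 42 → 20 → 4 → 16 → 37  — not happy
happy: 226

1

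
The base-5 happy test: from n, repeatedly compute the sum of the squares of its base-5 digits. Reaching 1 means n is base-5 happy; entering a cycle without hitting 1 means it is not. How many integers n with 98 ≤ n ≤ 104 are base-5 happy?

2

98: 98 → 34 → 18 → 18  — not base-5 happy
99: 99 → 41 → 11 → 5 → 1  — base-5 happy
100: 100 → 16 → 10 → 4 → 16  — not base-5 happy
101: 101 → 17 → 13 → 13  — not base-5 happy
102: 102 → 20 → 16 → 10 → 4 → 16  — not base-5 happy
103: 103 → 25 → 1  — base-5 happy
104: 104 → 32 → 6 → 2 → 4 → 16 → 10 → 4  — not base-5 happy
base-5 happy: 99, 103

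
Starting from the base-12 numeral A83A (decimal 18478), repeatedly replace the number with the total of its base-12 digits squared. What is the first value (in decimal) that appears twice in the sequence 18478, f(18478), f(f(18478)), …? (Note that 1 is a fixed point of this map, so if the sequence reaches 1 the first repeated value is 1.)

5

18478 = (10,8,3,10)_12 → 10² + 8² + 3² + 10² = 100 + 64 + 9 + 100 = 273
273 = (1,10,9)_12 → 1² + 10² + 9² = 1 + 100 + 81 = 182
182 = (1,3,2)_12 → 1² + 3² + 2² = 1 + 9 + 4 = 14
14 = (1,2)_12 → 1² + 2² = 1 + 4 = 5
5 = (5)_12 → 5² = 25
25 = (2,1)_12 → 2² + 1² = 4 + 1 = 5  — 5 already appeared earlier.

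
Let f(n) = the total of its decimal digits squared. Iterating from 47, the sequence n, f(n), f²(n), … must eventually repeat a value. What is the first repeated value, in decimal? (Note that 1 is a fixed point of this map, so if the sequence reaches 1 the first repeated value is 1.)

37

47 → 4² + 7² = 16 + 49 = 65
65 → 6² + 5² = 36 + 25 = 61
61 → 6² + 1² = 36 + 1 = 37
37 → 3² + 7² = 9 + 49 = 58
58 → 5² + 8² = 25 + 64 = 89
89 → 8² + 9² = 64 + 81 = 145
145 → 1² + 4² + 5² = 1 + 16 + 25 = 42
42 → 4² + 2² = 16 + 4 = 20
20 → 2² + 0² = 4 + 0 = 4
4 → 4² = 16
16 → 1² + 6² = 1 + 36 = 37  — 37 already appeared earlier.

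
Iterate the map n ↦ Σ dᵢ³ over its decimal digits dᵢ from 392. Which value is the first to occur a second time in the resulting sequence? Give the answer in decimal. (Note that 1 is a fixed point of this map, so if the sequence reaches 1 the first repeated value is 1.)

371

392 → 3³ + 9³ + 2³ = 27 + 729 + 8 = 764
764 → 7³ + 6³ + 4³ = 343 + 216 + 64 = 623
623 → 6³ + 2³ + 3³ = 216 + 8 + 27 = 251
251 → 2³ + 5³ + 1³ = 8 + 125 + 1 = 134
134 → 1³ + 3³ + 4³ = 1 + 27 + 64 = 92
92 → 9³ + 2³ = 729 + 8 = 737
737 → 7³ + 3³ + 7³ = 343 + 27 + 343 = 713
713 → 7³ + 1³ + 3³ = 343 + 1 + 27 = 371
371 → 3³ + 7³ + 1³ = 27 + 343 + 1 = 371  — 371 already appeared earlier.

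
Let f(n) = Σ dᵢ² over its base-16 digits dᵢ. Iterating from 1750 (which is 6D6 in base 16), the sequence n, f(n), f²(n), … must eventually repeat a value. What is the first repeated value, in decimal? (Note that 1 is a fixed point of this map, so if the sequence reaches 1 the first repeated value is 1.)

169

1750 = (6,13,6)_16 → 6² + 13² + 6² = 241
241 = (15,1)_16 → 15² + 1² = 226
226 = (14,2)_16 → 14² + 2² = 200
200 = (12,8)_16 → 12² + 8² = 208
208 = (13,0)_16 → 13² + 0² = 169
169 = (10,9)_16 → 10² + 9² = 181
181 = (11,5)_16 → 11² + 5² = 146
146 = (9,2)_16 → 9² + 2² = 85
85 = (5,5)_16 → 5² + 5² = 50
50 = (3,2)_16 → 3² + 2² = 13
13 = (13)_16 → 13² = 169  — 169 already appeared earlier.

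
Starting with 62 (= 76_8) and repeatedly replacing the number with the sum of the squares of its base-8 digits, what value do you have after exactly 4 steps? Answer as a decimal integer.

62 = (7,6)_8 → 85
85 = (1,2,5)_8 → 30
30 = (3,6)_8 → 45
45 = (5,5)_8 → 50

50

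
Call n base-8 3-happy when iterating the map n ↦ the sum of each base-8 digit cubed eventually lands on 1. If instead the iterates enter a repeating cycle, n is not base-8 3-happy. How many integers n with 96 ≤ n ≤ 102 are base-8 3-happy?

96: 96 → 65 → 2 → 8 → 1  (reaches 1)
97: 97 → 66 → 9 → 2 → 8 → 1  (reaches 1)
98: 98 → 73 → 3 → 27 → 54 → 432 → 432  (repeats 432)
99: 99 → 92 → 92  (repeats 92)
100: 100 → 129 → 9 → 2 → 8 → 1  (reaches 1)
101: 101 → 190 → 567 → 560 → 217 → 55 → 559 → 469 → 476 → 434 → 440 → 559  (repeats 559)
102: 102 → 281 → 92 → 92  (repeats 92)
base-8 3-happy: 96, 97, 100

3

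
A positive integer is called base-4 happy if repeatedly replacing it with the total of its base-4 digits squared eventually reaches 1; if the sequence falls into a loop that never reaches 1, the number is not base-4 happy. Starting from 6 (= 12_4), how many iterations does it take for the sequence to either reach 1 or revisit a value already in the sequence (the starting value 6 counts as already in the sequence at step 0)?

6 = (1,2)_4 → 1² + 2² = 5
5 = (1,1)_4 → 1² + 1² = 2
2 = (2)_4 → 2² = 4
4 = (1,0)_4 → 1² + 0² = 1  — reached 1.
That took 4 steps.

4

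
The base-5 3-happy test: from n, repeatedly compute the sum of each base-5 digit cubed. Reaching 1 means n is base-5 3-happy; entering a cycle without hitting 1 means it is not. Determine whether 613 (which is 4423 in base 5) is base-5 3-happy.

not base-5 3-happy

613 = (4,4,2,3)_5 → 4³ + 4³ + 2³ + 3³ = 163
163 = (1,1,2,3)_5 → 1³ + 1³ + 2³ + 3³ = 37
37 = (1,2,2)_5 → 1³ + 2³ + 2³ = 17
17 = (3,2)_5 → 3³ + 2³ = 35
35 = (1,2,0)_5 → 1³ + 2³ + 0³ = 9
9 = (1,4)_5 → 1³ + 4³ = 65
65 = (2,3,0)_5 → 2³ + 3³ + 0³ = 35  — 35 already seen; the sequence cycles without reaching 1.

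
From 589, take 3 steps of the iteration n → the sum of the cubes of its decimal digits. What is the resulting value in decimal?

589 → 5³ + 8³ + 9³ = 1366
1366 → 1³ + 3³ + 6³ + 6³ = 460
460 → 4³ + 6³ + 0³ = 280

280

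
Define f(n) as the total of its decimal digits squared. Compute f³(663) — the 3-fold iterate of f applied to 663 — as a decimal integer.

61

663 → 6² + 6² + 3² = 81
81 → 8² + 1² = 65
65 → 6² + 5² = 61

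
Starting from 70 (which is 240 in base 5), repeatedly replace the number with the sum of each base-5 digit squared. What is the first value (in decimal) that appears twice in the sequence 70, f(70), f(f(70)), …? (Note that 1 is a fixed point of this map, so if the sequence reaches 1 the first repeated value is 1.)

16

70 = (2,4,0)_5 → 2² + 4² + 0² = 4 + 16 + 0 = 20
20 = (4,0)_5 → 4² + 0² = 16 + 0 = 16
16 = (3,1)_5 → 3² + 1² = 9 + 1 = 10
10 = (2,0)_5 → 2² + 0² = 4 + 0 = 4
4 = (4)_5 → 4² = 16  — 16 already appeared earlier.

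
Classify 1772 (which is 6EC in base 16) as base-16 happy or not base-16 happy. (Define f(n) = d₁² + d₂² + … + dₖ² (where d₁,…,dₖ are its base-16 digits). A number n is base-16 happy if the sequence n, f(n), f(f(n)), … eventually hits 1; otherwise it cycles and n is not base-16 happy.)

1772 = (6,14,12)_16 → 6² + 14² + 12² = 36 + 196 + 144 = 376
376 = (1,7,8)_16 → 1² + 7² + 8² = 1 + 49 + 64 = 114
114 = (7,2)_16 → 7² + 2² = 49 + 4 = 53
53 = (3,5)_16 → 3² + 5² = 9 + 25 = 34
34 = (2,2)_16 → 2² + 2² = 4 + 4 = 8
8 = (8)_16 → 8² = 64
64 = (4,0)_16 → 4² + 0² = 16 + 0 = 16
16 = (1,0)_16 → 1² + 0² = 1 + 0 = 1  — reached 1.

base-16 happy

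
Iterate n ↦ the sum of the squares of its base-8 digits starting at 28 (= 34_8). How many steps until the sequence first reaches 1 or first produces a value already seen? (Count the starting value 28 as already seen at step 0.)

4

28 = (3,4)_8 → 25
25 = (3,1)_8 → 10
10 = (1,2)_8 → 5
5 = (5)_8 → 25  — 25 repeats.
That took 4 steps.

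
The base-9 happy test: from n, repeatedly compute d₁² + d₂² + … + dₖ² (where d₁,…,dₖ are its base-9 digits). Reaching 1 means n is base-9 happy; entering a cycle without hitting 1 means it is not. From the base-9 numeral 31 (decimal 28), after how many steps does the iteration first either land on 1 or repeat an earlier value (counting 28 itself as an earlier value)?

28 = (3,1)_9 → 3² + 1² = 9 + 1 = 10
10 = (1,1)_9 → 1² + 1² = 1 + 1 = 2
2 = (2)_9 → 2² = 4
4 = (4)_9 → 4² = 16
16 = (1,7)_9 → 1² + 7² = 1 + 49 = 50
50 = (5,5)_9 → 5² + 5² = 25 + 25 = 50  — 50 repeats.
That took 6 steps.

6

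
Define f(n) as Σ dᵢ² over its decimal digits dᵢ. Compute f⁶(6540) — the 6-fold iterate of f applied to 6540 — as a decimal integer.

6540 → 6² + 5² + 4² + 0² = 36 + 25 + 16 + 0 = 77
77 → 7² + 7² = 49 + 49 = 98
98 → 9² + 8² = 81 + 64 = 145
145 → 1² + 4² + 5² = 1 + 16 + 25 = 42
42 → 4² + 2² = 16 + 4 = 20
20 → 2² + 0² = 4 + 0 = 4

4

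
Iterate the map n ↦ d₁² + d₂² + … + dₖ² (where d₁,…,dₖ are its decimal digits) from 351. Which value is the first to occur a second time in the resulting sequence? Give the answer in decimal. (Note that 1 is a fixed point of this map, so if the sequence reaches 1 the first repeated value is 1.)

351 → 3² + 5² + 1² = 35
35 → 3² + 5² = 34
34 → 3² + 4² = 25
25 → 2² + 5² = 29
29 → 2² + 9² = 85
85 → 8² + 5² = 89
89 → 8² + 9² = 145
145 → 1² + 4² + 5² = 42
42 → 4² + 2² = 20
20 → 2² + 0² = 4
4 → 4² = 16
16 → 1² + 6² = 37
37 → 3² + 7² = 58
58 → 5² + 8² = 89  — 89 already appeared earlier.

89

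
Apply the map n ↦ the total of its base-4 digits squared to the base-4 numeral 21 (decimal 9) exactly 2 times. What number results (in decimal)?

9 = (2,1)_4 → 2² + 1² = 5
5 = (1,1)_4 → 1² + 1² = 2

2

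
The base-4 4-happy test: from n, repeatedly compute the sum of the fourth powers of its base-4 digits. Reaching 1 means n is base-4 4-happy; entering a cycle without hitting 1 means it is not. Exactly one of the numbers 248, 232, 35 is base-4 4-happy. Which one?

35

248: 248 → 178 → 113 → 83 → 83  — repeats 83 (not base-4 4-happy)
232: 232 → 113 → 83 → 83  — repeats 83 (not base-4 4-happy)
35: 35 → 97 → 18 → 17 → 2 → 16 → 1  — reaches 1 (base-4 4-happy)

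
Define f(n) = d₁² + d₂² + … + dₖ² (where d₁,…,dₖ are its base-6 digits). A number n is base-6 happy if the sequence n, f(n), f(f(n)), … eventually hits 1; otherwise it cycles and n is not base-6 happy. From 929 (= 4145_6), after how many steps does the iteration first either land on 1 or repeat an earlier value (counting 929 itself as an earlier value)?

10

929 = (4,1,4,5)_6 → 58
58 = (1,3,4)_6 → 26
26 = (4,2)_6 → 20
20 = (3,2)_6 → 13
13 = (2,1)_6 → 5
5 = (5)_6 → 25
25 = (4,1)_6 → 17
17 = (2,5)_6 → 29
29 = (4,5)_6 → 41
41 = (1,0,5)_6 → 26  — 26 repeats.
That took 10 steps.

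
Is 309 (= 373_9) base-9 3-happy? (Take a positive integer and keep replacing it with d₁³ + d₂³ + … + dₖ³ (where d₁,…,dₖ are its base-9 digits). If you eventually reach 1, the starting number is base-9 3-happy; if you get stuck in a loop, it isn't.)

base-9 3-happy

309 = (3,7,3)_9 → 397
397 = (4,8,1)_9 → 577
577 = (7,1,1)_9 → 345
345 = (4,2,3)_9 → 99
99 = (1,2,0)_9 → 9
9 = (1,0)_9 → 1  — reached 1.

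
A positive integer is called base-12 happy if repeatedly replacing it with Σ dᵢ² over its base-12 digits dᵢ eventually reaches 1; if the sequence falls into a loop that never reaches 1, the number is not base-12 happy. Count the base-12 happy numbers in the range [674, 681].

674: 674 → 84 → 49 → 17 → 26 → 8 → 64 → 41 → 34 → 104 → 128 → 164 → 66 → 61 → 26  — not base-12 happy
675: 675 → 89 → 74 → 40 → 25 → 5 → 25  — not base-12 happy
676: 676 → 96 → 64 → 41 → 34 → 104 → 128 → 164 → 66 → 61 → 26 → 8 → 64  — not base-12 happy
677: 677 → 105 → 145 → 2 → 4 → 16 → 17 → 26 → 8 → 64 → 41 → 34 → 104 → 128 → 164 → 66 → 61 → 26  — not base-12 happy
678: 678 → 116 → 145 → 2 → 4 → 16 → 17 → 26 → 8 → 64 → 41 → 34 → 104 → 128 → 164 → 66 → 61 → 26  — not base-12 happy
679: 679 → 129 → 181 → 11 → 121 → 101 → 89 → 74 → 40 → 25 → 5 → 25  — not base-12 happy
680: 680 → 144 → 1  — base-12 happy
681: 681 → 161 → 27 → 13 → 2 → 4 → 16 → 17 → 26 → 8 → 64 → 41 → 34 → 104 → 128 → 164 → 66 → 61 → 26  — not base-12 happy
base-12 happy: 680

1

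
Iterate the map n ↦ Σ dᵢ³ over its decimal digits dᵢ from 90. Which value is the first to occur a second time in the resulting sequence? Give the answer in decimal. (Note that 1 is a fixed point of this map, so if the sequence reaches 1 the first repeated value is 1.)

90 → 9³ + 0³ = 729
729 → 7³ + 2³ + 9³ = 1080
1080 → 1³ + 0³ + 8³ + 0³ = 513
513 → 5³ + 1³ + 3³ = 153
153 → 1³ + 5³ + 3³ = 153  — 153 already appeared earlier.

153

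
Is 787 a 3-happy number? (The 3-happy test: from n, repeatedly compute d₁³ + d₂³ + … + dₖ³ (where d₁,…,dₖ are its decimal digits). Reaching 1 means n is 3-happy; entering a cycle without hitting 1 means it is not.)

3-happy

787 → 7³ + 8³ + 7³ = 1198
1198 → 1³ + 1³ + 9³ + 8³ = 1243
1243 → 1³ + 2³ + 4³ + 3³ = 100
100 → 1³ + 0³ + 0³ = 1  — reached 1.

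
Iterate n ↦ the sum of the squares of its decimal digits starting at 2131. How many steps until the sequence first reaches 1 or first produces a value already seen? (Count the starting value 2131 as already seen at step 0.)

2131 → 2² + 1² + 3² + 1² = 4 + 1 + 9 + 1 = 15
15 → 1² + 5² = 1 + 25 = 26
26 → 2² + 6² = 4 + 36 = 40
40 → 4² + 0² = 16 + 0 = 16
16 → 1² + 6² = 1 + 36 = 37
37 → 3² + 7² = 9 + 49 = 58
58 → 5² + 8² = 25 + 64 = 89
89 → 8² + 9² = 64 + 81 = 145
145 → 1² + 4² + 5² = 1 + 16 + 25 = 42
42 → 4² + 2² = 16 + 4 = 20
20 → 2² + 0² = 4 + 0 = 4
4 → 4² = 16  — 16 repeats.
That took 12 steps.

12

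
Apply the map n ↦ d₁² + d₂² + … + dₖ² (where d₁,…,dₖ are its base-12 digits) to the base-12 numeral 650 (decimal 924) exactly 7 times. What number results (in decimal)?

924 = (6,5,0)_12 → 6² + 5² + 0² = 61
61 = (5,1)_12 → 5² + 1² = 26
26 = (2,2)_12 → 2² + 2² = 8
8 = (8)_12 → 8² = 64
64 = (5,4)_12 → 5² + 4² = 41
41 = (3,5)_12 → 3² + 5² = 34
34 = (2,10)_12 → 2² + 10² = 104

104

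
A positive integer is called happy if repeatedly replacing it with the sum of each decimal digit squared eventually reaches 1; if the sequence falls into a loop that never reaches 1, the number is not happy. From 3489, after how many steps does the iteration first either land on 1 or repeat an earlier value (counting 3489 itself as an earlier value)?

14

3489 → 3² + 4² + 8² + 9² = 170
170 → 1² + 7² + 0² = 50
50 → 5² + 0² = 25
25 → 2² + 5² = 29
29 → 2² + 9² = 85
85 → 8² + 5² = 89
89 → 8² + 9² = 145
145 → 1² + 4² + 5² = 42
42 → 4² + 2² = 20
20 → 2² + 0² = 4
4 → 4² = 16
16 → 1² + 6² = 37
37 → 3² + 7² = 58
58 → 5² + 8² = 89  — 89 repeats.
That took 14 steps.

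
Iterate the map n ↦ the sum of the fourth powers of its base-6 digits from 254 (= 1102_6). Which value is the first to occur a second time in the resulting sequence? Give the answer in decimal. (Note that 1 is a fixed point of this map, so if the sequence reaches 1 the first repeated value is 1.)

254 = (1,1,0,2)_6 → 1⁴ + 1⁴ + 0⁴ + 2⁴ = 1 + 1 + 0 + 16 = 18
18 = (3,0)_6 → 3⁴ + 0⁴ = 81 + 0 = 81
81 = (2,1,3)_6 → 2⁴ + 1⁴ + 3⁴ = 16 + 1 + 81 = 98
98 = (2,4,2)_6 → 2⁴ + 4⁴ + 2⁴ = 16 + 256 + 16 = 288
288 = (1,2,0,0)_6 → 1⁴ + 2⁴ + 0⁴ + 0⁴ = 1 + 16 + 0 + 0 = 17
17 = (2,5)_6 → 2⁴ + 5⁴ = 16 + 625 = 641
641 = (2,5,4,5)_6 → 2⁴ + 5⁴ + 4⁴ + 5⁴ = 16 + 625 + 256 + 625 = 1522
1522 = (1,1,0,1,4)_6 → 1⁴ + 1⁴ + 0⁴ + 1⁴ + 4⁴ = 1 + 1 + 0 + 1 + 256 = 259
259 = (1,1,1,1)_6 → 1⁴ + 1⁴ + 1⁴ + 1⁴ = 1 + 1 + 1 + 1 = 4
4 = (4)_6 → 4⁴ = 256
256 = (1,1,0,4)_6 → 1⁴ + 1⁴ + 0⁴ + 4⁴ = 1 + 1 + 0 + 256 = 258
258 = (1,1,1,0)_6 → 1⁴ + 1⁴ + 1⁴ + 0⁴ = 1 + 1 + 1 + 0 = 3
3 = (3)_6 → 3⁴ = 81  — 81 already appeared earlier.

81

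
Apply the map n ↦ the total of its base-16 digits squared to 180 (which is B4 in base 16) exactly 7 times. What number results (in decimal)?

208

180 = (11,4)_16 → 11² + 4² = 137
137 = (8,9)_16 → 8² + 9² = 145
145 = (9,1)_16 → 9² + 1² = 82
82 = (5,2)_16 → 5² + 2² = 29
29 = (1,13)_16 → 1² + 13² = 170
170 = (10,10)_16 → 10² + 10² = 200
200 = (12,8)_16 → 12² + 8² = 208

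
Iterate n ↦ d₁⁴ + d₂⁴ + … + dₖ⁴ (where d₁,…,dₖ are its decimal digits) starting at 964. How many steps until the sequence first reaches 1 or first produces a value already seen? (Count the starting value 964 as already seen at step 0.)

9

964 → 8113
8113 → 4179
4179 → 9219
9219 → 13139
13139 → 6725
6725 → 4338
4338 → 4514
4514 → 1138
1138 → 4179  — 4179 repeats.
That took 9 steps.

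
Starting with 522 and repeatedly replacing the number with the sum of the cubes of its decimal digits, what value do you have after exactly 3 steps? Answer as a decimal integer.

522 → 141
141 → 66
66 → 432

432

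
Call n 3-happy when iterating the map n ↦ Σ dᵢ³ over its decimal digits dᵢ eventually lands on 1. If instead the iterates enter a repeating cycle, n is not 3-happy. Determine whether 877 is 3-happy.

3-happy

877 → 8³ + 7³ + 7³ = 1198
1198 → 1³ + 1³ + 9³ + 8³ = 1243
1243 → 1³ + 2³ + 4³ + 3³ = 100
100 → 1³ + 0³ + 0³ = 1  — reached 1.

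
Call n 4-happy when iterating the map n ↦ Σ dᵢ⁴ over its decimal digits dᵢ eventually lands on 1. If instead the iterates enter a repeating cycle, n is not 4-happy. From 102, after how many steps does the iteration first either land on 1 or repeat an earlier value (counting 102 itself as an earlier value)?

5

102 → 1⁴ + 0⁴ + 2⁴ = 17
17 → 1⁴ + 7⁴ = 2402
2402 → 2⁴ + 4⁴ + 0⁴ + 2⁴ = 288
288 → 2⁴ + 8⁴ + 8⁴ = 8208
8208 → 8⁴ + 2⁴ + 0⁴ + 8⁴ = 8208  — 8208 repeats.
That took 5 steps.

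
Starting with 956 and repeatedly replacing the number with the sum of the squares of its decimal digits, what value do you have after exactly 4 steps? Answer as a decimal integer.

25

956 → 9² + 5² + 6² = 142
142 → 1² + 4² + 2² = 21
21 → 2² + 1² = 5
5 → 5² = 25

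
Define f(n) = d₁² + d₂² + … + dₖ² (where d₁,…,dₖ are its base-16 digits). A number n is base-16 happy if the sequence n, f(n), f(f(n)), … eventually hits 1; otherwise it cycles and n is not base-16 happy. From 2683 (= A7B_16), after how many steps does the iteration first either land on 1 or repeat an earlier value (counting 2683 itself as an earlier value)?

9

2683 = (10,7,11)_16 → 10² + 7² + 11² = 270
270 = (1,0,14)_16 → 1² + 0² + 14² = 197
197 = (12,5)_16 → 12² + 5² = 169
169 = (10,9)_16 → 10² + 9² = 181
181 = (11,5)_16 → 11² + 5² = 146
146 = (9,2)_16 → 9² + 2² = 85
85 = (5,5)_16 → 5² + 5² = 50
50 = (3,2)_16 → 3² + 2² = 13
13 = (13)_16 → 13² = 169  — 169 repeats.
That took 9 steps.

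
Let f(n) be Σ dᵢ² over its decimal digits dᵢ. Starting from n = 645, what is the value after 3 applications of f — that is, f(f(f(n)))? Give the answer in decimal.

145

645 → 6² + 4² + 5² = 36 + 16 + 25 = 77
77 → 7² + 7² = 49 + 49 = 98
98 → 9² + 8² = 81 + 64 = 145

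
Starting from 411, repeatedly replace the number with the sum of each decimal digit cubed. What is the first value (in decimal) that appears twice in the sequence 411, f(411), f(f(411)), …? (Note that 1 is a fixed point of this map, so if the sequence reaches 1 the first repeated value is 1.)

153

411 → 4³ + 1³ + 1³ = 66
66 → 6³ + 6³ = 432
432 → 4³ + 3³ + 2³ = 99
99 → 9³ + 9³ = 1458
1458 → 1³ + 4³ + 5³ + 8³ = 702
702 → 7³ + 0³ + 2³ = 351
351 → 3³ + 5³ + 1³ = 153
153 → 1³ + 5³ + 3³ = 153  — 153 already appeared earlier.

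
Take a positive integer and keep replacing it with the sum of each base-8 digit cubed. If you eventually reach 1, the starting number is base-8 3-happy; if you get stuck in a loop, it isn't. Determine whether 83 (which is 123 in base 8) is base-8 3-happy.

83 = (1,2,3)_8 → 1³ + 2³ + 3³ = 36
36 = (4,4)_8 → 4³ + 4³ = 128
128 = (2,0,0)_8 → 2³ + 0³ + 0³ = 8
8 = (1,0)_8 → 1³ + 0³ = 1  — reached 1.

base-8 3-happy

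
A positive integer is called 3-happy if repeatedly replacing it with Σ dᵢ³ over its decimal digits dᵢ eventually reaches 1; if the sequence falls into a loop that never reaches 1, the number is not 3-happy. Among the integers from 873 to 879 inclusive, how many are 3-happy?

1

873: 873 → 882 → 1032 → 36 → 243 → 99 → 1458 → 702 → 351 → 153 → 153  — not 3-happy
874: 874 → 919 → 1459 → 919  — not 3-happy
875: 875 → 980 → 1241 → 74 → 407 → 407  — not 3-happy
876: 876 → 1071 → 345 → 216 → 225 → 141 → 66 → 432 → 99 → 1458 → 702 → 351 → 153 → 153  — not 3-happy
877: 877 → 1198 → 1243 → 100 → 1  — 3-happy
878: 878 → 1367 → 587 → 980 → 1241 → 74 → 407 → 407  — not 3-happy
879: 879 → 1584 → 702 → 351 → 153 → 153  — not 3-happy
3-happy: 877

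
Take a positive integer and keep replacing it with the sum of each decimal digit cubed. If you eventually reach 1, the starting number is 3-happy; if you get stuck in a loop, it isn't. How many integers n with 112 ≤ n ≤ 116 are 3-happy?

112: 112 → 10 → 1  — 3-happy
113: 113 → 29 → 737 → 713 → 371 → 371  — not 3-happy
114: 114 → 66 → 432 → 99 → 1458 → 702 → 351 → 153 → 153  — not 3-happy
115: 115 → 127 → 352 → 160 → 217 → 352  — not 3-happy
116: 116 → 218 → 521 → 134 → 92 → 737 → 713 → 371 → 371  — not 3-happy
3-happy: 112

1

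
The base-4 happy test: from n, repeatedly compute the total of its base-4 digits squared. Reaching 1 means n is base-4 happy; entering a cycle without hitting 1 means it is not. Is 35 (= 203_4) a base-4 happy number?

35 = (2,0,3)_4 → 2² + 0² + 3² = 4 + 0 + 9 = 13
13 = (3,1)_4 → 3² + 1² = 9 + 1 = 10
10 = (2,2)_4 → 2² + 2² = 4 + 4 = 8
8 = (2,0)_4 → 2² + 0² = 4 + 0 = 4
4 = (1,0)_4 → 1² + 0² = 1 + 0 = 1  — reached 1.

base-4 happy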